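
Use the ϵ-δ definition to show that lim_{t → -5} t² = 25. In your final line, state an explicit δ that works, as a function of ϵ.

δ = min(1, ϵ/11)

Let ϵ > 0 be given. We seek δ > 0 with 0 < |t + 5| < δ ⇒ |t² − 25| < ϵ.
Factor: t² − 25 = (t + 5)(t - 5), so |t² − 25| = |t + 5|·|t - 5|.
Restrict δ ≤ 1. Then |t + 5| < 1 gives |t| < 6, so by the triangle inequality |t - 5| ≤ 6 + 5 = 11.
Hence |t² − 25| ≤ 11|t + 5|, which is < ϵ once |t + 5| < ϵ/11.
Take δ = min(1, ϵ/11). If 0 < |t + 5| < δ then both bounds hold and |t² − 25| ≤ 11|t + 5| < 11·(ϵ/11) = ϵ.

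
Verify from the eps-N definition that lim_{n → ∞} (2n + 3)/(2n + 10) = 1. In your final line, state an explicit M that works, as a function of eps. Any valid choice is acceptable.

Suppose eps > 0. For n ≥ 1, |(2n + 3)/(2n + 10) − 1| = |-14|/(2(2n + 10)) = 14/(2(2n + 10)).
Since 2n + 10 ≥ 2n for n ≥ 1, this is ≤ 14/(2·2n) = (7/2)/n.
So |(2n + 3)/(2n + 10) − 1| < eps whenever n > (7/2)/eps.
Take M = (7/2)/eps. If n > M then |(2n + 3)/(2n + 10) − 1| ≤ (7/2)/n < eps.

M = (7/2)/eps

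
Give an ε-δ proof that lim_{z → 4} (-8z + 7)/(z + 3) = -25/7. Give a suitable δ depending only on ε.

δ = min(7/2, (49/62)ε)

Fix ε > 0. We want δ > 0 with 0 < |z − 4| < δ ⇒ |(-8z + 7)/(z + 3) + 25/7| < ε.
Combining over a common denominator, (-8z + 7)/(z + 3) + 25/7 = [(-8z + 7)·7 − (-25)·(z + 3)] / [7·(z + 3)] = -31(z − 4) / (7(z + 3)).
So |(-8z + 7)/(z + 3) + 25/7| = 31|z − 4| / (7·|z + 3|).
Restrict δ ≤ 7/2. Then |z − 4| < 7/2 gives |z + 3| = |(z − 4) + 7| ≥ 7 − 7/2 = 7/2.
Hence |(-8z + 7)/(z + 3) + 25/7| < 31|z − 4|/(7·(7/2)) = (62/49)|z − 4|, which is < ε once |z − 4| < (49/62)ε.
Take δ = min(7/2, (49/62)ε). Then 0 < |z − 4| < δ forces both bounds, so |(-8z + 7)/(z + 3) + 25/7| < ε.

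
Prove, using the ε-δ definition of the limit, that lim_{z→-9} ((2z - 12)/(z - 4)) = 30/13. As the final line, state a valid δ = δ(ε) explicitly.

δ = min(13/2, (169/8)ε)

Fix ε > 0. We want δ > 0 with 0 < |z + 9| < δ ⇒ |(2z - 12)/(z - 4) − (30/13)| < ε.
Combining over a common denominator, (2z - 12)/(z - 4) − (30/13) = [(2z - 12)·(-13) − (-30)·(z - 4)] / [(-13)·(z - 4)] = 4(z + 9) / ((-13)(z - 4)).
So |(2z - 12)/(z - 4) − (30/13)| = 4|z + 9| / (13·|z − 4|).
Require δ ≤ 13/2, so |z − 4| ≥ |-13| − |z + 9| > 13 − 13/2 = 13/2.
Hence |(2z - 12)/(z - 4) − (30/13)| < 4|z + 9|/(13·(13/2)) = (8/169)|z + 9|, which is < ε once |z + 9| < (169/8)ε.
Take δ = min(13/2, (169/8)ε). Then 0 < |z + 9| < δ forces both bounds, so |(2z - 12)/(z - 4) − (30/13)| < ε.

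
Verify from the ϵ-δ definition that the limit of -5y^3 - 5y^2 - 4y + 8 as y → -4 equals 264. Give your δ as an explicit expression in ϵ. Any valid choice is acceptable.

δ = min(1, ϵ/264)

Fix ϵ > 0. We want δ > 0 such that 0 < |y + 4| < δ implies |(-5y^3 - 5y^2 - 4y + 8) − 264| < ϵ.
(-5y^3 - 5y^2 - 4y + 8) − 264 = -5y^3 - 5y^2 - 4y - 256 = (y + 4)(-5y^2 + 15y - 64).
So |(-5y^3 - 5y^2 - 4y + 8) − 264| = |y + 4|·|-5y^2 + 15y - 64|.
Require δ ≤ 1. Then |y + 4| < 1 gives |y| < 5, and by the triangle inequality |-5y^2 + 15y - 64| ≤ 5·5^2 + 15·5 + 64 = 264.
Hence |(-5y^3 - 5y^2 - 4y + 8) − 264| ≤ 264|y + 4| < ϵ provided |y + 4| < ϵ/264.
Choosing δ = min(1, ϵ/264) ensures both conditions, hence |(-5y^3 - 5y^2 - 4y + 8) − 264| < ϵ.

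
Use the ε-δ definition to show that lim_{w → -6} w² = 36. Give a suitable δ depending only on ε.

Let ε > 0 be given. We seek δ > 0 with 0 < |w + 6| < δ ⇒ |w² − 36| < ε.
Factor: w² − 36 = (w + 6)(w - 6), so |w² − 36| = |w + 6|·|w - 6|.
Impose δ ≤ 1 so that |w| < 7; then |w - 6| ≤ 13.
Hence |w² − 36| ≤ 13|w + 6|, which is < ε once |w + 6| < ε/13.
Take δ = min(1, ε/13). If 0 < |w + 6| < δ then both bounds hold and |w² − 36| ≤ 13|w + 6| < 13·(ε/13) = ε.

δ = min(1, ε/13)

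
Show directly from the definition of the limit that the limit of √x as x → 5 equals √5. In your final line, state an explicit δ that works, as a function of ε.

Let ε > 0. We want δ > 0 such that 0 < |x − 5| < δ implies |√x − √5| < ε.
Multiplying by the conjugate, |√x − √5| = |x − 5|/(√x + √5).
Restrict δ ≤ 5 so that |x − 5| < 5 forces x > 0, and then √x + √5 > √5.
Hence |√x − √5| < |x − 5|/√5, which is < ε once |x − 5| < √5·ε.
Take δ = min(5, √5·ε). If 0 < |x − 5| < δ then x > 0 and |√x − √5| < |x − 5|/√5 < ε.

δ = min(5, √5·ε)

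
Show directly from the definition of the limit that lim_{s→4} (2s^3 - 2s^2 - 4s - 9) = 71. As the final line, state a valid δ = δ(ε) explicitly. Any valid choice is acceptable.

δ = min(1, ε/100)

Let ε > 0. We want δ > 0 such that 0 < |s − 4| < δ implies |(2s^3 - 2s^2 - 4s - 9) − 71| < ε.
(2s^3 - 2s^2 - 4s - 9) − 71 = 2s^3 - 2s^2 - 4s - 80 = (s − 4)(2s^2 + 6s + 20).
So |(2s^3 - 2s^2 - 4s - 9) − 71| = |s − 4|·|2s^2 + 6s + 20|.
Assume first that |s − 4| < 1, so |s| < 5. Then |2s^2 + 6s + 20| ≤ 2·5^2 + 6·5 + 20 = 100.
Hence |(2s^3 - 2s^2 - 4s - 9) − 71| ≤ 100|s − 4| < ε provided |s − 4| < ε/100.
Take δ = min(1, ε/100). Then 0 < |s − 4| < δ gives both |s − 4| < 1 and |s − 4| < ε/100, so |(2s^3 - 2s^2 - 4s - 9) − 71| < ε.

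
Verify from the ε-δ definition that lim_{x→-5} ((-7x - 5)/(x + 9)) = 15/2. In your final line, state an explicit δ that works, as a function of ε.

Let ε > 0. We want δ > 0 with 0 < |x + 5| < δ ⇒ |(-7x - 5)/(x + 9) − (15/2)| < ε.
Combining over a common denominator, (-7x - 5)/(x + 9) − (15/2) = [(-7x - 5)·4 − 30·(x + 9)] / [4·(x + 9)] = -58(x + 5) / (4(x + 9)).
So |(-7x - 5)/(x + 9) − (15/2)| = 58|x + 5| / (4·|x + 9|).
Restrict δ ≤ 2. Then |x + 5| < 2 gives |x + 9| = |(x + 5) + 4| ≥ 4 − 2 = 2.
Hence |(-7x - 5)/(x + 9) − (15/2)| < 58|x + 5|/(4·2) = (29/4)|x + 5|, which is < ε once |x + 5| < (4/29)ε.
Take δ = min(2, (4/29)ε). Then 0 < |x + 5| < δ forces both bounds, so |(-7x - 5)/(x + 9) − (15/2)| < ε.

δ = min(2, (4/29)ε)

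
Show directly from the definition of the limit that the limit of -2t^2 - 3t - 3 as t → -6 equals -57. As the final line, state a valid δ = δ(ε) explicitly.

δ = min(2, ε/25)

Let ε > 0 be given. We want δ > 0 such that 0 < |t + 6| < δ implies |(-2t^2 - 3t - 3) + 57| < ε.
(-2t^2 - 3t - 3) + 57 = -2t^2 - 3t + 54 = (t + 6)(-2t + 9).
So |(-2t^2 - 3t - 3) + 57| = |t + 6|·|-2t + 9|.
Assume first that |t + 6| < 2, so |t| < 8. Then |-2t + 9| ≤ 2·8 + 9 = 25.
Hence |(-2t^2 - 3t - 3) + 57| ≤ 25|t + 6| < ε provided |t + 6| < ε/25.
Take δ = min(2, ε/25). Then 0 < |t + 6| < δ gives both |t + 6| < 2 and |t + 6| < ε/25, so |(-2t^2 - 3t - 3) + 57| < ε.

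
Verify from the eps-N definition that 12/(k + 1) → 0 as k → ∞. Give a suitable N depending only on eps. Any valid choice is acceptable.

Suppose eps > 0. For k ≥ 1, |12/(k + 1) − 0| = 12/(k + 1) ≤ 12/k.
We need 12/k < eps, i.e. k > 12/eps.
Take N = 12/eps. If k > N then |12/(k + 1)| ≤ 12/k < eps.

N = 12/eps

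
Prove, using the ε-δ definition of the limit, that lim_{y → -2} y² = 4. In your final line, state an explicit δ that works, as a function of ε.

δ = min(1, ε/5)

Let ε > 0 be given. We seek δ > 0 with 0 < |y + 2| < δ ⇒ |y² − 4| < ε.
Factor: y² − 4 = (y + 2)(y - 2), so |y² − 4| = |y + 2|·|y - 2|.
Impose δ ≤ 1 so that |y| < 3; then |y - 2| ≤ 5.
Hence |y² − 4| ≤ 5|y + 2|, which is < ε once |y + 2| < ε/5.
Take δ = min(1, ε/5). If 0 < |y + 2| < δ then both bounds hold and |y² − 4| ≤ 5|y + 2| < 5·(ε/5) = ε.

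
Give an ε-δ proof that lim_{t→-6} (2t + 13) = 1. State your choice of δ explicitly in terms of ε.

δ = ε/2

Let ε > 0. We need δ > 0 so that 0 < |t + 6| < δ implies |(2t + 13) − 1| < ε.
|(2t + 13) − 1| = |2t + 12| = 2|t + 6|.
Thus it suffices that |t + 6| < ε/2.
Choosing δ = ε/2 gives |(2t + 13) − 1| = 2|t + 6| < ε whenever |t + 6| < δ.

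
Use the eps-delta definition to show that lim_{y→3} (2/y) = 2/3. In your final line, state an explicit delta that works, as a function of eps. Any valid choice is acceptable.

Fix eps > 0. We seek delta > 0 such that 0 < |y − 3| < delta implies |2/y − (2/3)| < eps.
|2/y − (2/3)| = 2·|3 − y|/(3·|y|) = 2|y − 3|/(3|y|).
Require delta ≤ 3/2 so that |y| > 3 − 3/2 = 3/2, hence 3|y| > 9/2.
Then |2/y − (2/3)| < 2|y − 3|/(9/2), which is < eps when |y − 3| < (9/4)eps.
Take delta = min(3/2, (9/4)eps). Then 0 < |y − 3| < delta gives both |y − 3| < 3/2 and |y − 3| < (9/4)eps, so |2/y − (2/3)| < eps.

delta = min(3/2, (9/4)eps)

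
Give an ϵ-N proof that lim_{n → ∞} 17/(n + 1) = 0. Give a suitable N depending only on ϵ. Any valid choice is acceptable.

Let ϵ > 0. For n ≥ 1, |17/(n + 1) − 0| = 17/(n + 1) ≤ 17/n.
We need 17/n < ϵ, i.e. n > 17/ϵ.
Take N = 17/ϵ. If n > N then |17/(n + 1)| ≤ 17/n < ϵ.

N = 17/ϵ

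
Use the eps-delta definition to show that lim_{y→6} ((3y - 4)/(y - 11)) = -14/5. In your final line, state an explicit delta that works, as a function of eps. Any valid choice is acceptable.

delta = min(5/2, (25/58)eps)

Let eps > 0. We want delta > 0 with 0 < |y − 6| < delta ⇒ |(3y - 4)/(y - 11) + 14/5| < eps.
Combining over a common denominator, (3y - 4)/(y - 11) + 14/5 = [(3y - 4)·(-5) − 14·(y - 11)] / [(-5)·(y - 11)] = -29(y − 6) / ((-5)(y - 11)).
So |(3y - 4)/(y - 11) + 14/5| = 29|y − 6| / (5·|y − 11|).
Restrict delta ≤ 5/2. Then |y − 6| < 5/2 gives |y − 11| = |(y − 6) + (-5)| ≥ 5 − 5/2 = 5/2.
Hence |(3y - 4)/(y - 11) + 14/5| < 29|y − 6|/(5·(5/2)) = (58/25)|y − 6|, which is < eps once |y − 6| < (25/58)eps.
Take delta = min(5/2, (25/58)eps). Then 0 < |y − 6| < delta forces both bounds, so |(3y - 4)/(y - 11) + 14/5| < eps.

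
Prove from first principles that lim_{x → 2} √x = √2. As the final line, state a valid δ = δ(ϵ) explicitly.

Let ϵ > 0 be given. We want δ > 0 such that 0 < |x − 2| < δ implies |√x − √2| < ϵ.
Rationalise: √x − √2 = (x − 2)/(√x + √2), so |√x − √2| = |x − 2|/(√x + √2).
Restrict δ ≤ 2 so that |x − 2| < 2 forces x > 0, and then √x + √2 > √2.
Hence |√x − √2| < |x − 2|/√2, which is < ϵ once |x − 2| < √2·ϵ.
Take δ = min(2, √2·ϵ). If 0 < |x − 2| < δ then x > 0 and |√x − √2| < |x − 2|/√2 < ϵ.

δ = min(2, √2·ϵ)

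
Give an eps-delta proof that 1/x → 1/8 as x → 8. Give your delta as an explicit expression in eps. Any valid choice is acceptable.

Let eps > 0. We seek delta > 0 such that 0 < |x − 8| < delta implies |1/x − (1/8)| < eps.
|1/x − (1/8)| = |8 − x|/(8·|x|) = |x − 8|/(8|x|).
Restrict delta ≤ 4. Then |x − 8| < 4 gives |x| > 4, so 8|x| > 32.
Then |1/x − (1/8)| < |x − 8|/32, which is < eps when |x − 8| < 32eps.
Take delta = min(4, 32eps). Then 0 < |x − 8| < delta gives both |x − 8| < 4 and |x − 8| < 32eps, so |1/x − (1/8)| < eps.

delta = min(4, 32eps)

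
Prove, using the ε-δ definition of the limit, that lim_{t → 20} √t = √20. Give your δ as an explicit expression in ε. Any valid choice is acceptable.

Let ε > 0. We want δ > 0 such that 0 < |t − 20| < δ implies |√t − √20| < ε.
Rationalise: √t − √20 = (t − 20)/(√t + √20), so |√t − √20| = |t − 20|/(√t + √20).
Restrict δ ≤ 20 so that |t − 20| < 20 forces t > 0, and then √t + √20 > √20.
Hence |√t − √20| < |t − 20|/√20, which is < ε once |t − 20| < √20·ε.
Take δ = min(20, √20·ε). If 0 < |t − 20| < δ then t > 0 and |√t − √20| < |t − 20|/√20 < ε.

δ = min(20, √20·ε)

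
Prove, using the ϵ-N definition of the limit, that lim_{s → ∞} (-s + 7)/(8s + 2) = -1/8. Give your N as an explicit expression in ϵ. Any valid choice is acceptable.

N = (29/32)/ϵ

Suppose ϵ > 0. We seek N > 0 such that s > N implies |(-s + 7)/(8s + 2) + 1/8| < ϵ.
(-s + 7)/(8s + 2) + 1/8 = (8(-s + 7) − (-1)(8s + 2)) / (8(8s + 2)) = 58/(8(8s + 2)).
For s > 0 we have 8s + 2 > 8s, so |(-s + 7)/(8s + 2) + 1/8| = 58/(8(8s + 2)) < 58/(8·8s) = (29/32)/s.
Thus |(-s + 7)/(8s + 2) + 1/8| < ϵ whenever s > (29/32)/ϵ.
Take N = (29/32)/ϵ. If s > N then |(-s + 7)/(8s + 2) + 1/8| < (29/32)/s < ϵ.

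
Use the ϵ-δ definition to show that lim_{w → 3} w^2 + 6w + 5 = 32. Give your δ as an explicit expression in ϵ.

Let ϵ > 0 be given. We want δ > 0 such that 0 < |w − 3| < δ implies |(w^2 + 6w + 5) − 32| < ϵ.
(w^2 + 6w + 5) − 32 = w^2 + 6w - 27 = (w − 3)(w + 9).
So |(w^2 + 6w + 5) − 32| = |w − 3|·|w + 9|.
Require δ ≤ 2. Then |w − 3| < 2 gives |w| < 5, and by the triangle inequality |w + 9| ≤ 5 + 9 = 14.
Hence |(w^2 + 6w + 5) − 32| ≤ 14|w − 3| < ϵ provided |w − 3| < ϵ/14.
Take δ = min(2, ϵ/14). Then 0 < |w − 3| < δ gives both |w − 3| < 2 and |w − 3| < ϵ/14, so |(w^2 + 6w + 5) − 32| < ϵ.

δ = min(2, ϵ/14)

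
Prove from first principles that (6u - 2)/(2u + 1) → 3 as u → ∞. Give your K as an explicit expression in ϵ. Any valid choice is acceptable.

Fix ϵ > 0. We seek K > 0 such that u > K implies |(6u - 2)/(2u + 1) − 3| < ϵ.
(6u - 2)/(2u + 1) − 3 = (2(6u - 2) − 6(2u + 1)) / (2(2u + 1)) = -10/(2(2u + 1)).
For u > 0 we have 2u + 1 > 2u, so |(6u - 2)/(2u + 1) − 3| = 10/(2(2u + 1)) < 10/(2·2u) = (5/2)/u.
Thus |(6u - 2)/(2u + 1) − 3| < ϵ whenever u > (5/2)/ϵ.
Take K = (5/2)/ϵ. If u > K then |(6u - 2)/(2u + 1) − 3| < (5/2)/u < ϵ.

K = (5/2)/ϵ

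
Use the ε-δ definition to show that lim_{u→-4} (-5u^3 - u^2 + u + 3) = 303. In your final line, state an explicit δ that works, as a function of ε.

Let ε > 0. We want δ > 0 such that 0 < |u + 4| < δ implies |(-5u^3 - u^2 + u + 3) − 303| < ε.
(-5u^3 - u^2 + u + 3) − 303 = -5u^3 - u^2 + u - 300 = (u + 4)(-5u^2 + 19u - 75).
So |(-5u^3 - u^2 + u + 3) − 303| = |u + 4|·|-5u^2 + 19u - 75|.
Require δ ≤ 1. Then |u + 4| < 1 gives |u| < 5, and by the triangle inequality |-5u^2 + 19u - 75| ≤ 5·5^2 + 19·5 + 75 = 295.
Hence |(-5u^3 - u^2 + u + 3) − 303| ≤ 295|u + 4| < ε provided |u + 4| < ε/295.
Take δ = min(1, ε/295). Then 0 < |u + 4| < δ gives both |u + 4| < 1 and |u + 4| < ε/295, so |(-5u^3 - u^2 + u + 3) − 303| < ε.

δ = min(1, ε/295)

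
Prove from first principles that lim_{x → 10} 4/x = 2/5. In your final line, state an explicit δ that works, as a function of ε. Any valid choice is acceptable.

δ = min(5, (25/2)ε)

Fix ε > 0. We seek δ > 0 such that 0 < |x − 10| < δ implies |4/x − (2/5)| < ε.
|4/x − (2/5)| = 4·|10 − x|/(10·|x|) = 4|x − 10|/(10|x|).
Require δ ≤ 5 so that |x| > 10 − 5 = 5, hence 10|x| > 50.
Then |4/x − (2/5)| < 4|x − 10|/50, which is < ε when |x − 10| < (25/2)ε.
Take δ = min(5, (25/2)ε). Then 0 < |x − 10| < δ gives both |x − 10| < 5 and |x − 10| < (25/2)ε, so |4/x − (2/5)| < ε.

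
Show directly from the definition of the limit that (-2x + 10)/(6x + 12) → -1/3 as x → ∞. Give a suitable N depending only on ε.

Fix ε > 0. We seek N > 0 such that x > N implies |(-2x + 10)/(6x + 12) + 1/3| < ε.
(-2x + 10)/(6x + 12) + 1/3 = (6(-2x + 10) − (-2)(6x + 12)) / (6(6x + 12)) = 84/(6(6x + 12)).
For x > 0 we have 6x + 12 > 6x, so |(-2x + 10)/(6x + 12) + 1/3| = 84/(6(6x + 12)) < 84/(6·6x) = (7/3)/x.
Thus |(-2x + 10)/(6x + 12) + 1/3| < ε whenever x > (7/3)/ε.
Take N = (7/3)/ε. If x > N then |(-2x + 10)/(6x + 12) + 1/3| < (7/3)/x < ε.

N = (7/3)/ε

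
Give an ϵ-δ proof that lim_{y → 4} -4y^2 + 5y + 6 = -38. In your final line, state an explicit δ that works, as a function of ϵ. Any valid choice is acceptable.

Suppose ϵ > 0. We want δ > 0 such that 0 < |y − 4| < δ implies |(-4y^2 + 5y + 6) + 38| < ϵ.
(-4y^2 + 5y + 6) + 38 = -4y^2 + 5y + 44 = (y − 4)(-4y - 11).
So |(-4y^2 + 5y + 6) + 38| = |y − 4|·|-4y - 11|.
Assume first that |y − 4| < 1, so |y| < 5. Then |-4y - 11| ≤ 4·5 + 11 = 31.
Hence |(-4y^2 + 5y + 6) + 38| ≤ 31|y − 4| < ϵ provided |y − 4| < ϵ/31.
Take δ = min(1, ϵ/31). Then 0 < |y − 4| < δ gives both |y − 4| < 1 and |y − 4| < ϵ/31, so |(-4y^2 + 5y + 6) + 38| < ϵ.

δ = min(1, ϵ/31)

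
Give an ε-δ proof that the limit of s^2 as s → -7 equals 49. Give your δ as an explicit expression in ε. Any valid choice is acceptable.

δ = min(1, ε/15)

Suppose ε > 0. We seek δ > 0 with 0 < |s + 7| < δ ⇒ |s^2 − 49| < ε.
Factor: s^2 − 49 = (s + 7)(s - 7), so |s^2 − 49| = |s + 7|·|s - 7|.
Restrict δ ≤ 1. Then |s + 7| < 1 gives |s| < 8, so by the triangle inequality |s - 7| ≤ 8 + 7 = 15.
Hence |s^2 − 49| ≤ 15|s + 7|, which is < ε once |s + 7| < ε/15.
Take δ = min(1, ε/15). If 0 < |s + 7| < δ then both bounds hold and |s^2 − 49| ≤ 15|s + 7| < 15·(ε/15) = ε.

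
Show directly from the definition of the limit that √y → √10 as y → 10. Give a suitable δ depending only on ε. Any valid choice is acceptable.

δ = min(10, √10·ε)

Let ε > 0 be given. We want δ > 0 such that 0 < |y − 10| < δ implies |√y − √10| < ε.
Rationalise: √y − √10 = (y − 10)/(√y + √10), so |√y − √10| = |y − 10|/(√y + √10).
Restrict δ ≤ 10 so that |y − 10| < 10 forces y > 0, and then √y + √10 > √10.
Hence |√y − √10| < |y − 10|/√10, which is < ε once |y − 10| < √10·ε.
Take δ = min(10, √10·ε). If 0 < |y − 10| < δ then y > 0 and |√y − √10| < |y − 10|/√10 < ε.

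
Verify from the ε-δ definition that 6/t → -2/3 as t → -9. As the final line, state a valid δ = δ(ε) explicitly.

δ = min(9/2, (27/4)ε)

Fix ε > 0. We seek δ > 0 such that 0 < |t + 9| < δ implies |6/t + 2/3| < ε.
|6/t + 2/3| = 6·|-9 − t|/(9·|t|) = 6|t + 9|/(9|t|).
Restrict δ ≤ 9/2. Then |t + 9| < 9/2 gives |t| > 9/2, so 9|t| > 81/2.
Then |6/t + 2/3| < 6|t + 9|/(81/2), which is < ε when |t + 9| < (27/4)ε.
Take δ = min(9/2, (27/4)ε). Then 0 < |t + 9| < δ gives both |t + 9| < 9/2 and |t + 9| < (27/4)ε, so |6/t + 2/3| < ε.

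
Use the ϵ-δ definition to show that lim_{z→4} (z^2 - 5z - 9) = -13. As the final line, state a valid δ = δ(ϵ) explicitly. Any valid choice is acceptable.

Suppose ϵ > 0. We want δ > 0 such that 0 < |z − 4| < δ implies |(z^2 - 5z - 9) + 13| < ϵ.
(z^2 - 5z - 9) + 13 = z^2 - 5z + 4 = (z − 4)(z - 1).
So |(z^2 - 5z - 9) + 13| = |z − 4|·|z - 1|.
Require δ ≤ 1. Then |z − 4| < 1 gives |z| < 5, and by the triangle inequality |z - 1| ≤ 5 + 1 = 6.
Hence |(z^2 - 5z - 9) + 13| ≤ 6|z − 4| < ϵ provided |z − 4| < ϵ/6.
Take δ = min(1, ϵ/6). Then 0 < |z − 4| < δ gives both |z − 4| < 1 and |z − 4| < ϵ/6, so |(z^2 - 5z - 9) + 13| < ϵ.

δ = min(1, ϵ/6)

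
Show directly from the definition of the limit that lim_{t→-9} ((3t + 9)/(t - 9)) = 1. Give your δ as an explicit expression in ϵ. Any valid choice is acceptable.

δ = min(9, (9/2)ϵ)

Suppose ϵ > 0. We want δ > 0 with 0 < |t + 9| < δ ⇒ |(3t + 9)/(t - 9) − 1| < ϵ.
Combining over a common denominator, (3t + 9)/(t - 9) − 1 = [(3t + 9)·(-18) − (-18)·(t - 9)] / [(-18)·(t - 9)] = -36(t + 9) / ((-18)(t - 9)).
So |(3t + 9)/(t - 9) − 1| = 36|t + 9| / (18·|t − 9|).
Require δ ≤ 9, so |t − 9| ≥ |-18| − |t + 9| > 18 − 9 = 9.
Hence |(3t + 9)/(t - 9) − 1| < 36|t + 9|/(18·9) = (2/9)|t + 9|, which is < ϵ once |t + 9| < (9/2)ϵ.
Take δ = min(9, (9/2)ϵ). Then 0 < |t + 9| < δ forces both bounds, so |(3t + 9)/(t - 9) − 1| < ϵ.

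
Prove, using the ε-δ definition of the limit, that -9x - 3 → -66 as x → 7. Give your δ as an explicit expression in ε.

Let ε > 0 be given. We need δ > 0 so that 0 < |x − 7| < δ implies |(-9x - 3) + 66| < ε.
|(-9x - 3) + 66| = |-9x + 63| = 9|x − 7|.
So 9|x − 7| < ε exactly when |x − 7| < ε/9.
Take δ = ε/9. If 0 < |x − 7| < δ then |(-9x - 3) + 66| = 9|x − 7| < 9·(ε/9) = ε.

δ = ε/9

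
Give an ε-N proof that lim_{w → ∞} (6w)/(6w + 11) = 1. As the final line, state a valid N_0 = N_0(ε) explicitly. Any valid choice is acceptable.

Fix ε > 0. We seek N_0 > 0 such that w > N_0 implies |(6w)/(6w + 11) − 1| < ε.
(6w)/(6w + 11) − 1 = (6(6w) − 6(6w + 11)) / (6(6w + 11)) = -66/(6(6w + 11)).
For w > 0 we have 6w + 11 > 6w, so |(6w)/(6w + 11) − 1| = 66/(6(6w + 11)) < 66/(6·6w) = (11/6)/w.
Thus |(6w)/(6w + 11) − 1| < ε whenever w > (11/6)/ε.
Take N_0 = (11/6)/ε. If w > N_0 then |(6w)/(6w + 11) − 1| < (11/6)/w < ε.

N_0 = (11/6)/ε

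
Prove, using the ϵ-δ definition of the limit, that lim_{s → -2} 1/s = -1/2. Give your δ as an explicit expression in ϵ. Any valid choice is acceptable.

Suppose ϵ > 0. We seek δ > 0 such that 0 < |s + 2| < δ implies |1/s + 1/2| < ϵ.
|1/s + 1/2| = |-2 − s|/(2·|s|) = |s + 2|/(2|s|).
Restrict δ ≤ 1. Then |s + 2| < 1 gives |s| > 1, so 2|s| > 2.
Then |1/s + 1/2| < |s + 2|/2, which is < ϵ when |s + 2| < 2ϵ.
Take δ = min(1, 2ϵ). Then 0 < |s + 2| < δ gives both |s + 2| < 1 and |s + 2| < 2ϵ, so |1/s + 1/2| < ϵ.

δ = min(1, 2ϵ)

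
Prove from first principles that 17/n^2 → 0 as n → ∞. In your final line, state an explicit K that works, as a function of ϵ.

K = (17/ϵ)^{1/2}

Let ϵ > 0 be given. For n ≥ 1, |17/n^2 − 0| = 17/n^2.
17/n^2 < ϵ ⇔ n^2 > 17/ϵ ⇔ n > (17/ϵ)^{1/2}.
Take K = (17/ϵ)^{1/2}. Then n > K implies 17/n^2 < ϵ.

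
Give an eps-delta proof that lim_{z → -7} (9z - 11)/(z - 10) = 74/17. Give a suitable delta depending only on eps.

Suppose eps > 0. We want delta > 0 with 0 < |z + 7| < delta ⇒ |(9z - 11)/(z - 10) − (74/17)| < eps.
Combining over a common denominator, (9z - 11)/(z - 10) − (74/17) = [(9z - 11)·(-17) − (-74)·(z - 10)] / [(-17)·(z - 10)] = -79(z + 7) / ((-17)(z - 10)).
So |(9z - 11)/(z - 10) − (74/17)| = 79|z + 7| / (17·|z − 10|).
Restrict delta ≤ 17/2. Then |z + 7| < 17/2 gives |z − 10| = |(z + 7) + (-17)| ≥ 17 − 17/2 = 17/2.
Hence |(9z - 11)/(z - 10) − (74/17)| < 79|z + 7|/(17·(17/2)) = (158/289)|z + 7|, which is < eps once |z + 7| < (289/158)eps.
Take delta = min(17/2, (289/158)eps). Then 0 < |z + 7| < delta forces both bounds, so |(9z - 11)/(z - 10) − (74/17)| < eps.

delta = min(17/2, (289/158)eps)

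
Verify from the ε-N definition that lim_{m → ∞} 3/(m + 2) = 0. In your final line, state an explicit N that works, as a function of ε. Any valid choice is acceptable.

N = 3/ε

Let ε > 0. For m ≥ 1, |3/(m + 2) − 0| = 3/(m + 2) ≤ 3/m.
We need 3/m < ε, i.e. m > 3/ε.
Take N = 3/ε. If m > N then |3/(m + 2)| ≤ 3/m < ε.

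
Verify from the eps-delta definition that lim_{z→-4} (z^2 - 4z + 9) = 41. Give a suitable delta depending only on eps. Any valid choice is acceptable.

delta = min(1, eps/13)

Suppose eps > 0. We want delta > 0 such that 0 < |z + 4| < delta implies |(z^2 - 4z + 9) − 41| < eps.
(z^2 - 4z + 9) − 41 = z^2 - 4z - 32 = (z + 4)(z - 8).
So |(z^2 - 4z + 9) − 41| = |z + 4|·|z - 8|.
Assume first that |z + 4| < 1, so |z| < 5. Then |z - 8| ≤ 5 + 8 = 13.
Hence |(z^2 - 4z + 9) − 41| ≤ 13|z + 4| < eps provided |z + 4| < eps/13.
Take delta = min(1, eps/13). Then 0 < |z + 4| < delta gives both |z + 4| < 1 and |z + 4| < eps/13, so |(z^2 - 4z + 9) − 41| < eps.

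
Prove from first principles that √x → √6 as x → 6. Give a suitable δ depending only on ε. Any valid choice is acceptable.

Let ε > 0. We want δ > 0 such that 0 < |x − 6| < δ implies |√x − √6| < ε.
Rationalise: √x − √6 = (x − 6)/(√x + √6), so |√x − √6| = |x − 6|/(√x + √6).
Restrict δ ≤ 6 so that |x − 6| < 6 forces x > 0, and then √x + √6 > √6.
Hence |√x − √6| < |x − 6|/√6, which is < ε once |x − 6| < √6·ε.
Take δ = min(6, √6·ε). If 0 < |x − 6| < δ then x > 0 and |√x − √6| < |x − 6|/√6 < ε.

δ = min(6, √6·ε)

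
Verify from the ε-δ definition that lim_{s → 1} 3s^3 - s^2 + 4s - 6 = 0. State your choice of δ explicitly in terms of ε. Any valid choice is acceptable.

δ = min(2, ε/39)

Let ε > 0. We want δ > 0 such that 0 < |s − 1| < δ implies |(3s^3 - s^2 + 4s - 6)| < ε.
(3s^3 - s^2 + 4s - 6) = 3s^3 - s^2 + 4s - 6 = (s − 1)(3s^2 + 2s + 6).
So |(3s^3 - s^2 + 4s - 6)| = |s − 1|·|3s^2 + 2s + 6|.
Assume first that |s − 1| < 2, so |s| < 3. Then |3s^2 + 2s + 6| ≤ 3·3^2 + 2·3 + 6 = 39.
Hence |(3s^3 - s^2 + 4s - 6)| ≤ 39|s − 1| < ε provided |s − 1| < ε/39.
Choosing δ = min(2, ε/39) ensures both conditions, hence |(3s^3 - s^2 + 4s - 6)| < ε.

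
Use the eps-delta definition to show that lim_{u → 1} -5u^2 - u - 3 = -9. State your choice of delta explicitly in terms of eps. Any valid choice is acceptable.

delta = min(1, eps/16)

Let eps > 0. We want delta > 0 such that 0 < |u − 1| < delta implies |(-5u^2 - u - 3) + 9| < eps.
(-5u^2 - u - 3) + 9 = -5u^2 - u + 6 = (u − 1)(-5u - 6).
So |(-5u^2 - u - 3) + 9| = |u − 1|·|-5u - 6|.
Assume first that |u − 1| < 1, so |u| < 2. Then |-5u - 6| ≤ 5·2 + 6 = 16.
Hence |(-5u^2 - u - 3) + 9| ≤ 16|u − 1| < eps provided |u − 1| < eps/16.
Take delta = min(1, eps/16). Then 0 < |u − 1| < delta gives both |u − 1| < 1 and |u − 1| < eps/16, so |(-5u^2 - u - 3) + 9| < eps.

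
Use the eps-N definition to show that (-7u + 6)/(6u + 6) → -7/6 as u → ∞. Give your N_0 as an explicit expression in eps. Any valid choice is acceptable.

N_0 = (13/6)/eps

Suppose eps > 0. We seek N_0 > 0 such that u > N_0 implies |(-7u + 6)/(6u + 6) + 7/6| < eps.
(-7u + 6)/(6u + 6) + 7/6 = (6(-7u + 6) − (-7)(6u + 6)) / (6(6u + 6)) = 78/(6(6u + 6)).
For u > 0 we have 6u + 6 > 6u, so |(-7u + 6)/(6u + 6) + 7/6| = 78/(6(6u + 6)) < 78/(6·6u) = (13/6)/u.
Thus |(-7u + 6)/(6u + 6) + 7/6| < eps whenever u > (13/6)/eps.
Take N_0 = (13/6)/eps. If u > N_0 then |(-7u + 6)/(6u + 6) + 7/6| < (13/6)/u < eps.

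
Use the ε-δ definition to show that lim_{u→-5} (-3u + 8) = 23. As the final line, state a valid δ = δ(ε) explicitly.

Fix ε > 0. We need δ > 0 so that 0 < |u + 5| < δ implies |(-3u + 8) − 23| < ε.
Since (-3u + 8) − 23 = -3(u + 5), we have |(-3u + 8) − 23| = 3|u + 5|.
Thus it suffices that |u + 5| < ε/3.
Take δ = ε/3. If 0 < |u + 5| < δ then |(-3u + 8) − 23| = 3|u + 5| < 3·(ε/3) = ε.

δ = ε/3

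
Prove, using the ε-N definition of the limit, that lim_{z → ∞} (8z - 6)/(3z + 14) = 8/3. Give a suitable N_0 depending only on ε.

Let ε > 0. We seek N_0 > 0 such that z > N_0 implies |(8z - 6)/(3z + 14) − (8/3)| < ε.
(8z - 6)/(3z + 14) − (8/3) = (3(8z - 6) − 8(3z + 14)) / (3(3z + 14)) = -130/(3(3z + 14)).
For z > 0 we have 3z + 14 > 3z, so |(8z - 6)/(3z + 14) − (8/3)| = 130/(3(3z + 14)) < 130/(3·3z) = (130/9)/z.
Thus |(8z - 6)/(3z + 14) − (8/3)| < ε whenever z > (130/9)/ε.
Take N_0 = (130/9)/ε. If z > N_0 then |(8z - 6)/(3z + 14) − (8/3)| < (130/9)/z < ε.

N_0 = (130/9)/ε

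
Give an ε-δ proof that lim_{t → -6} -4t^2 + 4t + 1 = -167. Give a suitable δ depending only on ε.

Suppose ε > 0. We want δ > 0 such that 0 < |t + 6| < δ implies |(-4t^2 + 4t + 1) + 167| < ε.
(-4t^2 + 4t + 1) + 167 = -4t^2 + 4t + 168 = (t + 6)(-4t + 28).
So |(-4t^2 + 4t + 1) + 167| = |t + 6|·|-4t + 28|.
Assume first that |t + 6| < 1, so |t| < 7. Then |-4t + 28| ≤ 4·7 + 28 = 56.
Hence |(-4t^2 + 4t + 1) + 167| ≤ 56|t + 6| < ε provided |t + 6| < ε/56.
Choosing δ = min(1, ε/56) ensures both conditions, hence |(-4t^2 + 4t + 1) + 167| < ε.

δ = min(1, ε/56)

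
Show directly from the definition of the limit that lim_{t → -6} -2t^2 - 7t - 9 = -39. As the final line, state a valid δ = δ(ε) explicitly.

Let ε > 0. We want δ > 0 such that 0 < |t + 6| < δ implies |(-2t^2 - 7t - 9) + 39| < ε.
(-2t^2 - 7t - 9) + 39 = -2t^2 - 7t + 30 = (t + 6)(-2t + 5).
So |(-2t^2 - 7t - 9) + 39| = |t + 6|·|-2t + 5|.
Require δ ≤ 1. Then |t + 6| < 1 gives |t| < 7, and by the triangle inequality |-2t + 5| ≤ 2·7 + 5 = 19.
Hence |(-2t^2 - 7t - 9) + 39| ≤ 19|t + 6| < ε provided |t + 6| < ε/19.
Choosing δ = min(1, ε/19) ensures both conditions, hence |(-2t^2 - 7t - 9) + 39| < ε.

δ = min(1, ε/19)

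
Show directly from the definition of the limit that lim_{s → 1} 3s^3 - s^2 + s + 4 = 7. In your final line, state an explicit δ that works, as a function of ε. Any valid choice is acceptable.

δ = min(2, ε/36)

Fix ε > 0. We want δ > 0 such that 0 < |s − 1| < δ implies |(3s^3 - s^2 + s + 4) − 7| < ε.
(3s^3 - s^2 + s + 4) − 7 = 3s^3 - s^2 + s - 3 = (s − 1)(3s^2 + 2s + 3).
So |(3s^3 - s^2 + s + 4) − 7| = |s − 1|·|3s^2 + 2s + 3|.
Assume first that |s − 1| < 2, so |s| < 3. Then |3s^2 + 2s + 3| ≤ 3·3^2 + 2·3 + 3 = 36.
Hence |(3s^3 - s^2 + s + 4) − 7| ≤ 36|s − 1| < ε provided |s − 1| < ε/36.
Take δ = min(2, ε/36). Then 0 < |s − 1| < δ gives both |s − 1| < 2 and |s − 1| < ε/36, so |(3s^3 - s^2 + s + 4) − 7| < ε.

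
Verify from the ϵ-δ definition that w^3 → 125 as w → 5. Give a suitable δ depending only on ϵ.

δ = min(1, ϵ/91)

Fix ϵ > 0. We seek δ > 0 with 0 < |w − 5| < δ ⇒ |w^3 − 125| < ϵ.
Factor: w^3 − 125 = (w − 5)(w^2 + 5w + 25), so |w^3 − 125| = |w − 5|·|w^2 + 5w + 25|.
Impose δ ≤ 1 so that |w| < 6; then |w^2 + 5w + 25| ≤ 91.
Hence |w^3 − 125| ≤ 91|w − 5|, which is < ϵ once |w − 5| < ϵ/91.
Take δ = min(1, ϵ/91). If 0 < |w − 5| < δ then both bounds hold and |w^3 − 125| ≤ 91|w − 5| < 91·(ϵ/91) = ϵ.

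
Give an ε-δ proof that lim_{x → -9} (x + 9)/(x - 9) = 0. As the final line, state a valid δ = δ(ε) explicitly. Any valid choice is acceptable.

Let ε > 0 be given. We want δ > 0 with 0 < |x + 9| < δ ⇒ |(x + 9)/(x - 9) − 0| < ε.
Combining over a common denominator, (x + 9)/(x - 9) − 0 = [(x + 9)·(-18) − 0·(x - 9)] / [(-18)·(x - 9)] = -18(x + 9) / ((-18)(x - 9)).
So |(x + 9)/(x - 9) − 0| = 18|x + 9| / (18·|x − 9|).
Require δ ≤ 9, so |x − 9| ≥ |-18| − |x + 9| > 18 − 9 = 9.
Hence |(x + 9)/(x - 9) − 0| < 18|x + 9|/(18·9) = (1/9)|x + 9|, which is < ε once |x + 9| < 9ε.
Take δ = min(9, 9ε). Then 0 < |x + 9| < δ forces both bounds, so |(x + 9)/(x - 9) − 0| < ε.

δ = min(9, 9ε)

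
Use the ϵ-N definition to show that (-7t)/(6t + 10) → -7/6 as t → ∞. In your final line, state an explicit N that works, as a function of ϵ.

Fix ϵ > 0. We seek N > 0 such that t > N implies |(-7t)/(6t + 10) + 7/6| < ϵ.
(-7t)/(6t + 10) + 7/6 = (6(-7t) − (-7)(6t + 10)) / (6(6t + 10)) = 70/(6(6t + 10)).
For t > 0 we have 6t + 10 > 6t, so |(-7t)/(6t + 10) + 7/6| = 70/(6(6t + 10)) < 70/(6·6t) = (35/18)/t.
Thus |(-7t)/(6t + 10) + 7/6| < ϵ whenever t > (35/18)/ϵ.
Take N = (35/18)/ϵ. If t > N then |(-7t)/(6t + 10) + 7/6| < (35/18)/t < ϵ.

N = (35/18)/ϵ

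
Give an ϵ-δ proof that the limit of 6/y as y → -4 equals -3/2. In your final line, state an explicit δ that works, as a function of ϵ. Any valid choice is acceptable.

δ = min(2, (4/3)ϵ)

Let ϵ > 0. We seek δ > 0 such that 0 < |y + 4| < δ implies |6/y + 3/2| < ϵ.
|6/y + 3/2| = 6·|-4 − y|/(4·|y|) = 6|y + 4|/(4|y|).
Require δ ≤ 2 so that |y| > 4 − 2 = 2, hence 4|y| > 8.
Then |6/y + 3/2| < 6|y + 4|/8, which is < ϵ when |y + 4| < (4/3)ϵ.
Take δ = min(2, (4/3)ϵ). Then 0 < |y + 4| < δ gives both |y + 4| < 2 and |y + 4| < (4/3)ϵ, so |6/y + 3/2| < ϵ.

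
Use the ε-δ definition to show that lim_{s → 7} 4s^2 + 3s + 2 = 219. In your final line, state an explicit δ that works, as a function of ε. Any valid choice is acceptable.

Fix ε > 0. We want δ > 0 such that 0 < |s − 7| < δ implies |(4s^2 + 3s + 2) − 219| < ε.
(4s^2 + 3s + 2) − 219 = 4s^2 + 3s - 217 = (s − 7)(4s + 31).
So |(4s^2 + 3s + 2) − 219| = |s − 7|·|4s + 31|.
Assume first that |s − 7| < 2, so |s| < 9. Then |4s + 31| ≤ 4·9 + 31 = 67.
Hence |(4s^2 + 3s + 2) − 219| ≤ 67|s − 7| < ε provided |s − 7| < ε/67.
Take δ = min(2, ε/67). Then 0 < |s − 7| < δ gives both |s − 7| < 2 and |s − 7| < ε/67, so |(4s^2 + 3s + 2) − 219| < ε.

δ = min(2, ε/67)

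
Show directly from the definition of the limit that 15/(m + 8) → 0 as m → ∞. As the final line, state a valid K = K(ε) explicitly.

K = 15/ε

Let ε > 0 be given. For m ≥ 1, |15/(m + 8) − 0| = 15/(m + 8) ≤ 15/m.
We need 15/m < ε, i.e. m > 15/ε.
Take K = 15/ε. If m > K then |15/(m + 8)| ≤ 15/m < ε.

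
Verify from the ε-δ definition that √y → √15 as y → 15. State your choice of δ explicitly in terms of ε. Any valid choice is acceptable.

δ = min(15, √15·ε)

Suppose ε > 0. We want δ > 0 such that 0 < |y − 15| < δ implies |√y − √15| < ε.
Multiplying by the conjugate, |√y − √15| = |y − 15|/(√y + √15).
Restrict δ ≤ 15 so that |y − 15| < 15 forces y > 0, and then √y + √15 > √15.
Hence |√y − √15| < |y − 15|/√15, which is < ε once |y − 15| < √15·ε.
Take δ = min(15, √15·ε). If 0 < |y − 15| < δ then y > 0 and |√y − √15| < |y − 15|/√15 < ε.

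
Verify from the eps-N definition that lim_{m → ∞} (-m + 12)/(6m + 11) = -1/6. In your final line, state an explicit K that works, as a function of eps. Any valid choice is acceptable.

K = (83/36)/eps

Let eps > 0. For m ≥ 1, |(-m + 12)/(6m + 11) + 1/6| = |83|/(6(6m + 11)) = 83/(6(6m + 11)).
Since 6m + 11 ≥ 6m for m ≥ 1, this is ≤ 83/(6·6m) = (83/36)/m.
So |(-m + 12)/(6m + 11) + 1/6| < eps whenever m > (83/36)/eps.
Take K = (83/36)/eps. If m > K then |(-m + 12)/(6m + 11) + 1/6| ≤ (83/36)/m < eps.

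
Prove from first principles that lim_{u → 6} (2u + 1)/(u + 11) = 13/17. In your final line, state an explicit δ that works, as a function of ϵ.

Suppose ϵ > 0. We want δ > 0 with 0 < |u − 6| < δ ⇒ |(2u + 1)/(u + 11) − (13/17)| < ϵ.
Combining over a common denominator, (2u + 1)/(u + 11) − (13/17) = [(2u + 1)·17 − 13·(u + 11)] / [17·(u + 11)] = 21(u − 6) / (17(u + 11)).
So |(2u + 1)/(u + 11) − (13/17)| = 21|u − 6| / (17·|u + 11|).
Restrict δ ≤ 17/2. Then |u − 6| < 17/2 gives |u + 11| = |(u − 6) + 17| ≥ 17 − 17/2 = 17/2.
Hence |(2u + 1)/(u + 11) − (13/17)| < 21|u − 6|/(17·(17/2)) = (42/289)|u − 6|, which is < ϵ once |u − 6| < (289/42)ϵ.
Take δ = min(17/2, (289/42)ϵ). Then 0 < |u − 6| < δ forces both bounds, so |(2u + 1)/(u + 11) − (13/17)| < ϵ.

δ = min(17/2, (289/42)ϵ)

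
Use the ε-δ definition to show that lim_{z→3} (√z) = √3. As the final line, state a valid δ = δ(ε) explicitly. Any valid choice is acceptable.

δ = min(3, √3·ε)

Suppose ε > 0. We want δ > 0 such that 0 < |z − 3| < δ implies |√z − √3| < ε.
Rationalise: √z − √3 = (z − 3)/(√z + √3), so |√z − √3| = |z − 3|/(√z + √3).
Restrict δ ≤ 3 so that |z − 3| < 3 forces z > 0, and then √z + √3 > √3.
Hence |√z − √3| < |z − 3|/√3, which is < ε once |z − 3| < √3·ε.
Take δ = min(3, √3·ε). If 0 < |z − 3| < δ then z > 0 and |√z − √3| < |z − 3|/√3 < ε.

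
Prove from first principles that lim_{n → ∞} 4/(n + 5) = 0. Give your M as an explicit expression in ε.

M = 4/ε

Let ε > 0. For n ≥ 1, |4/(n + 5) − 0| = 4/(n + 5) ≤ 4/n.
We need 4/n < ε, i.e. n > 4/ε.
Take M = 4/ε. If n > M then |4/(n + 5)| ≤ 4/n < ε.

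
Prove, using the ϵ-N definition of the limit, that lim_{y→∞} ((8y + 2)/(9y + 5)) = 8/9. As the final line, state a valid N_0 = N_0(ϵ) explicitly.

Let ϵ > 0 be given. We seek N_0 > 0 such that y > N_0 implies |(8y + 2)/(9y + 5) − (8/9)| < ϵ.
(8y + 2)/(9y + 5) − (8/9) = (9(8y + 2) − 8(9y + 5)) / (9(9y + 5)) = -22/(9(9y + 5)).
For y > 0 we have 9y + 5 > 9y, so |(8y + 2)/(9y + 5) − (8/9)| = 22/(9(9y + 5)) < 22/(9·9y) = (22/81)/y.
Thus |(8y + 2)/(9y + 5) − (8/9)| < ϵ whenever y > (22/81)/ϵ.
Take N_0 = (22/81)/ϵ. If y > N_0 then |(8y + 2)/(9y + 5) − (8/9)| < (22/81)/y < ϵ.

N_0 = (22/81)/ϵ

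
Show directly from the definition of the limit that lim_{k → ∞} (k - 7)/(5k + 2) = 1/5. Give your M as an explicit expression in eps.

M = (37/25)/eps

Fix eps > 0. For k ≥ 1, |(k - 7)/(5k + 2) − (1/5)| = |-37|/(5(5k + 2)) = 37/(5(5k + 2)).
Since 5k + 2 ≥ 5k for k ≥ 1, this is ≤ 37/(5·5k) = (37/25)/k.
So |(k - 7)/(5k + 2) − (1/5)| < eps whenever k > (37/25)/eps.
Take M = (37/25)/eps. If k > M then |(k - 7)/(5k + 2) − (1/5)| ≤ (37/25)/k < eps.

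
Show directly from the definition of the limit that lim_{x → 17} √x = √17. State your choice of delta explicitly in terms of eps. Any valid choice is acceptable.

Let eps > 0. We want delta > 0 such that 0 < |x − 17| < delta implies |√x − √17| < eps.
Multiplying by the conjugate, |√x − √17| = |x − 17|/(√x + √17).
Restrict delta ≤ 17 so that |x − 17| < 17 forces x > 0, and then √x + √17 > √17.
Hence |√x − √17| < |x − 17|/√17, which is < eps once |x − 17| < √17·eps.
Take delta = min(17, √17·eps). If 0 < |x − 17| < delta then x > 0 and |√x − √17| < |x − 17|/√17 < eps.

delta = min(17, √17·eps)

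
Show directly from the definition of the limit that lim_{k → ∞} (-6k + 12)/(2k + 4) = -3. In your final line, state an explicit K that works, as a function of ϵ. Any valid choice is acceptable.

Let ϵ > 0. For k ≥ 1, |(-6k + 12)/(2k + 4) + 3| = |48|/(2(2k + 4)) = 48/(2(2k + 4)).
Since 2k + 4 ≥ 2k for k ≥ 1, this is ≤ 48/(2·2k) = 12/k.
So |(-6k + 12)/(2k + 4) + 3| < ϵ whenever k > 12/ϵ.
Take K = 12/ϵ. If k > K then |(-6k + 12)/(2k + 4) + 3| ≤ 12/k < ϵ.

K = 12/ϵ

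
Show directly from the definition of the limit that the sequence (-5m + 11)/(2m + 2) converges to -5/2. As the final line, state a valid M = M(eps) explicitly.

M = 8/eps

Let eps > 0. For m ≥ 1, |(-5m + 11)/(2m + 2) + 5/2| = |32|/(2(2m + 2)) = 32/(2(2m + 2)).
Since 2m + 2 ≥ 2m for m ≥ 1, this is ≤ 32/(2·2m) = 8/m.
So |(-5m + 11)/(2m + 2) + 5/2| < eps whenever m > 8/eps.
Take M = 8/eps. If m > M then |(-5m + 11)/(2m + 2) + 5/2| ≤ 8/m < eps.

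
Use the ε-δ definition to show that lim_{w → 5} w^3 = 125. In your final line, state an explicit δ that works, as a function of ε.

δ = min(1, ε/91)

Let ε > 0. We seek δ > 0 with 0 < |w − 5| < δ ⇒ |w^3 − 125| < ε.
Factor: w^3 − 125 = (w − 5)(w^2 + 5w + 25), so |w^3 − 125| = |w − 5|·|w^2 + 5w + 25|.
Impose δ ≤ 1 so that |w| < 6; then |w^2 + 5w + 25| ≤ 91.
Hence |w^3 − 125| ≤ 91|w − 5|, which is < ε once |w − 5| < ε/91.
Take δ = min(1, ε/91). If 0 < |w − 5| < δ then both bounds hold and |w^3 − 125| ≤ 91|w − 5| < 91·(ε/91) = ε.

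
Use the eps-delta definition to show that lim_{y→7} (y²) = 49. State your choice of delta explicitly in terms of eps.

delta = min(1, eps/15)

Suppose eps > 0. We seek delta > 0 with 0 < |y − 7| < delta ⇒ |y² − 49| < eps.
Factor: y² − 49 = (y − 7)(y + 7), so |y² − 49| = |y − 7|·|y + 7|.
Restrict delta ≤ 1. Then |y − 7| < 1 gives |y| < 8, so by the triangle inequality |y + 7| ≤ 8 + 7 = 15.
Hence |y² − 49| ≤ 15|y − 7|, which is < eps once |y − 7| < eps/15.
Take delta = min(1, eps/15). If 0 < |y − 7| < delta then both bounds hold and |y² − 49| ≤ 15|y − 7| < 15·(eps/15) = eps.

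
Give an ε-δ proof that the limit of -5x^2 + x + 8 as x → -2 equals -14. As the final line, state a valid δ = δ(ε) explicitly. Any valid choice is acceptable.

δ = min(1, ε/26)

Fix ε > 0. We want δ > 0 such that 0 < |x + 2| < δ implies |(-5x^2 + x + 8) + 14| < ε.
(-5x^2 + x + 8) + 14 = -5x^2 + x + 22 = (x + 2)(-5x + 11).
So |(-5x^2 + x + 8) + 14| = |x + 2|·|-5x + 11|.
Assume first that |x + 2| < 1, so |x| < 3. Then |-5x + 11| ≤ 5·3 + 11 = 26.
Hence |(-5x^2 + x + 8) + 14| ≤ 26|x + 2| < ε provided |x + 2| < ε/26.
Take δ = min(1, ε/26). Then 0 < |x + 2| < δ gives both |x + 2| < 1 and |x + 2| < ε/26, so |(-5x^2 + x + 8) + 14| < ε.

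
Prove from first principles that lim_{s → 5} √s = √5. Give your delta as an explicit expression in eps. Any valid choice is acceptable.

delta = min(5, √5·eps)

Let eps > 0. We want delta > 0 such that 0 < |s − 5| < delta implies |√s − √5| < eps.
Multiplying by the conjugate, |√s − √5| = |s − 5|/(√s + √5).
Restrict delta ≤ 5 so that |s − 5| < 5 forces s > 0, and then √s + √5 > √5.
Hence |√s − √5| < |s − 5|/√5, which is < eps once |s − 5| < √5·eps.
Take delta = min(5, √5·eps). If 0 < |s − 5| < delta then s > 0 and |√s − √5| < |s − 5|/√5 < eps.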